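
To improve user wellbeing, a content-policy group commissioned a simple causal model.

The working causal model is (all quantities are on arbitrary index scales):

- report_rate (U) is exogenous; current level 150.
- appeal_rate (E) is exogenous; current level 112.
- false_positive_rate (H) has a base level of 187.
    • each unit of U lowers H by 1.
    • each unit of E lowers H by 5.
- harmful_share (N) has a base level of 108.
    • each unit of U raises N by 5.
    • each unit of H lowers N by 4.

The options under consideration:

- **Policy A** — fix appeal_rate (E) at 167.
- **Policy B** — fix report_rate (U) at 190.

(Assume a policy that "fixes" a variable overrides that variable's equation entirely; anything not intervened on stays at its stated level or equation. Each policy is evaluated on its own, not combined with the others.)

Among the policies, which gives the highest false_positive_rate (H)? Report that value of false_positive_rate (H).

Policy A (E := 167):
  U = 150
  E = 167
  H = 187 − 150 − 5·167 = -798
Policy B (U := 190):
  U = 190
  E = 112
  H = 187 − 190 − 5·112 = -563
Comparing — Policy A: H=-798, Policy B: H=-563. Highest is -563 (Policy B).

-563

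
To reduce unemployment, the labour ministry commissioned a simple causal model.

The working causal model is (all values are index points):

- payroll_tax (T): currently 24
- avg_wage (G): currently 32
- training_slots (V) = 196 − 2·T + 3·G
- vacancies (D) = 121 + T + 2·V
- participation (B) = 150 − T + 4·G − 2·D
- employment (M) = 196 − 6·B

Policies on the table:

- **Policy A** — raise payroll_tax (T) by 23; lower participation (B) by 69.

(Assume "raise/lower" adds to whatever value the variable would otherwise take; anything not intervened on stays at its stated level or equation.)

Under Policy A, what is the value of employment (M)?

5992

Policy A (T + 23, B − 69):
  T = 24 + 23 = 47
  G = 32
  V = 196 − 2·47 + 3·32 = 198
  D = 121 + 47 + 2·198 = 564
  B = 150 − 47 + 4·32 − 2·564 (−69 from intervention) = -966
  M = 196 − 6·(-966) = 5992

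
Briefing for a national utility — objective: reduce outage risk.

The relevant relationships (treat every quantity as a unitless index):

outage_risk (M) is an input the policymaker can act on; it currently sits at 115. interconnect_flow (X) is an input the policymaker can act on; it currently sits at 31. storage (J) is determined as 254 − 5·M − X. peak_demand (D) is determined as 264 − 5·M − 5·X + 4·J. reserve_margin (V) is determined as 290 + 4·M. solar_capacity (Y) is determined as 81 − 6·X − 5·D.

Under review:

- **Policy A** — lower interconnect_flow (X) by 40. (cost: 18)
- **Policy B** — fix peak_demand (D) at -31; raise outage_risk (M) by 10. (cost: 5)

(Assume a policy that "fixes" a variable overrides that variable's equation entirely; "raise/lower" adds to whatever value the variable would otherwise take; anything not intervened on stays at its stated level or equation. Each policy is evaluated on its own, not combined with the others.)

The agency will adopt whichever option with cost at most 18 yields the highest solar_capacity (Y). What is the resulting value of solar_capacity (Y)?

Policy A (X − 40):
  M = 115
  X = 31 − 40 = -9
  J = 254 − 5·115 − (-9) = -312
  D = 264 − 5·115 − 5·(-9) + 4·(-312) = -1514
  Y = 81 − 6·(-9) − 5·(-1514) = 7705
Policy B (D := -31, M + 10):
  M = 115 + 10 = 125
  X = 31
  J = 254 − 5·125 − 31 = -402
  D = -31
  Y = 81 − 6·31 − 5·(-31) = 50
Comparing — Policy A: Y=7705, Policy B: Y=50. Highest is 7705 (Policy A).

7705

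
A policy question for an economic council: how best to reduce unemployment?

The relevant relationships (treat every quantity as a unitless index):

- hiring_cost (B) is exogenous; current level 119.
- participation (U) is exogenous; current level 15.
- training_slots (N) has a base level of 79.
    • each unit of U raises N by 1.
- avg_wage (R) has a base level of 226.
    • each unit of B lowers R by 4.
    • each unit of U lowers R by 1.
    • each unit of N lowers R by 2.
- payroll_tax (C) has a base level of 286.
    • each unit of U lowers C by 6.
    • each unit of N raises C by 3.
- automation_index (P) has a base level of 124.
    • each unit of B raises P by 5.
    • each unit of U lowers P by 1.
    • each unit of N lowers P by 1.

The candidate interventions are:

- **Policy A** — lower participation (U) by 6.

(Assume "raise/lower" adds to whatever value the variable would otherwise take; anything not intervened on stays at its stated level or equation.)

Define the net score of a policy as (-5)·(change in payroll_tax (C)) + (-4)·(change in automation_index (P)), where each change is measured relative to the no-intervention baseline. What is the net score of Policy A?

Baseline:
  B = 119
  U = 15
  N = 79 + 15 = 94
  C = 286 − 6·15 + 3·94 = 478
  P = 124 + 5·119 − 15 − 94 = 610
Policy A (U − 6):
  B = 119
  U = 15 − 6 = 9
  N = 79 + 9 = 88
  C = 286 − 6·9 + 3·88 = 496
  P = 124 + 5·119 − 9 − 88 = 622
ΔC = 496 − 478 = 18; ΔP = 622 − 610 = 12
Score = (-5)·18 + (-4)·12 = -138

-138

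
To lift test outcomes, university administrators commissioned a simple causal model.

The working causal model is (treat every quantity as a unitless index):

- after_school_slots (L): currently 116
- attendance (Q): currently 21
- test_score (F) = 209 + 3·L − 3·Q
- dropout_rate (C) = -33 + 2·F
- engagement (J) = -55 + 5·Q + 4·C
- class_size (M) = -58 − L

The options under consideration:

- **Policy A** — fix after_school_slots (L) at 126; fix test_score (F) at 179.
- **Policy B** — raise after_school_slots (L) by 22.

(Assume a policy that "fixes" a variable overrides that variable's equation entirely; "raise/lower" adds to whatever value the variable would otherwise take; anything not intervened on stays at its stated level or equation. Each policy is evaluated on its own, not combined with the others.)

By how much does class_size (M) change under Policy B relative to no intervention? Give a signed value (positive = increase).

Baseline:
  L = 116
  M = -58 − 116 = -174
Policy B (L + 22):
  L = 116 + 22 = 138
  M = -58 − 138 = -196
Change in M: -196 − (-174) = -22

-22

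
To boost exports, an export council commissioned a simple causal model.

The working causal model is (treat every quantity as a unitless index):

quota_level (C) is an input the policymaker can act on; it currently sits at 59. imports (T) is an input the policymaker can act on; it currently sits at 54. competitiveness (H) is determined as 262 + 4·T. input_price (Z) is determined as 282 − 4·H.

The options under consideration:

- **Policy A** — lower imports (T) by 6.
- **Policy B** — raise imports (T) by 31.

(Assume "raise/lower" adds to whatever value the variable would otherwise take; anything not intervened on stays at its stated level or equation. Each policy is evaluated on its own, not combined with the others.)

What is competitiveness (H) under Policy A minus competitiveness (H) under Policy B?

Policy A (T − 6):
  T = 54 − 6 = 48
  H = 262 + 4·48 = 454
Policy B (T + 31):
  T = 54 + 31 = 85
  H = 262 + 4·85 = 602
H: 454 − 602 = -148

-148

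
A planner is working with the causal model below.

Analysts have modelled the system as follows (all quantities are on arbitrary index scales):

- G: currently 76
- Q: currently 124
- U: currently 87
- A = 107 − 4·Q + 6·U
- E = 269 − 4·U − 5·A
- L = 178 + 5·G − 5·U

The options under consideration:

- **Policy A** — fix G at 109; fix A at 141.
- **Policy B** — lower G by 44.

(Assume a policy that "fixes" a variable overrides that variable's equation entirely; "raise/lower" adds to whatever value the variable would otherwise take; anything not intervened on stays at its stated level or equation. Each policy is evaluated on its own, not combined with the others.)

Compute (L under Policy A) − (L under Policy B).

385

Policy A (G := 109, A := 141):
  G = 109
  U = 87
  L = 178 + 5·109 − 5·87 = 288
Policy B (G − 44):
  G = 76 − 44 = 32
  U = 87
  L = 178 + 5·32 − 5·87 = -97
L: 288 − (-97) = 385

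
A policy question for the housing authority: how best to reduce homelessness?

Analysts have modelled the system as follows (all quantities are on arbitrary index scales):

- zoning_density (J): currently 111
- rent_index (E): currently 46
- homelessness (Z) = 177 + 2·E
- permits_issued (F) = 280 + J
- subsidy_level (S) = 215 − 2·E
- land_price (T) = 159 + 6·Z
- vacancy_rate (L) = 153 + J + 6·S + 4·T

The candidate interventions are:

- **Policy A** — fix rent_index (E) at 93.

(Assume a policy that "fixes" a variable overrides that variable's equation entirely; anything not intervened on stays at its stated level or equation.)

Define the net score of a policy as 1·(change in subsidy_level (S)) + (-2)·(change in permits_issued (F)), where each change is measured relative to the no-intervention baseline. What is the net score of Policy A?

Baseline:
  J = 111
  E = 46
  F = 280 + 111 = 391
  S = 215 − 2·46 = 123
Policy A (E := 93):
  J = 111
  E = 93
  F = 280 + 111 = 391
  S = 215 − 2·93 = 29
ΔS = 29 − 123 = -94; ΔF = 391 − 391 = 0
Score = 1·(-94) + (-2)·0 = -94

-94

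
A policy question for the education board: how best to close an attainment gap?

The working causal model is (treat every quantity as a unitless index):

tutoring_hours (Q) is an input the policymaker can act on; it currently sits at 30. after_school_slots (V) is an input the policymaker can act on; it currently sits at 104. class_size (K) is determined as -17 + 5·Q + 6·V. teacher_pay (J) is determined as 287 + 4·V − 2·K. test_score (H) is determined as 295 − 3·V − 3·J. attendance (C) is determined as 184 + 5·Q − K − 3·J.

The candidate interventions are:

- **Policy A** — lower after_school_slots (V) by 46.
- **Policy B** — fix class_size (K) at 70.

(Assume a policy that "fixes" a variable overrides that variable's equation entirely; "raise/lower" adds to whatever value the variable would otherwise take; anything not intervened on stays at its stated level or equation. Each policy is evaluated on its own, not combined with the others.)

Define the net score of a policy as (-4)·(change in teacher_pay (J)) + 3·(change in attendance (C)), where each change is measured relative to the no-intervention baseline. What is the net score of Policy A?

Baseline:
  Q = 30
  V = 104
  K = -17 + 5·30 + 6·104 = 757
  J = 287 + 4·104 − 2·757 = -811
  C = 184 + 5·30 − 757 − 3·(-811) = 2010
Policy A (V − 46):
  Q = 30
  V = 104 − 46 = 58
  K = -17 + 5·30 + 6·58 = 481
  J = 287 + 4·58 − 2·481 = -443
  C = 184 + 5·30 − 481 − 3·(-443) = 1182
ΔJ = -443 − (-811) = 368; ΔC = 1182 − 2010 = -828
Score = (-4)·368 + 3·(-828) = -3956

-3956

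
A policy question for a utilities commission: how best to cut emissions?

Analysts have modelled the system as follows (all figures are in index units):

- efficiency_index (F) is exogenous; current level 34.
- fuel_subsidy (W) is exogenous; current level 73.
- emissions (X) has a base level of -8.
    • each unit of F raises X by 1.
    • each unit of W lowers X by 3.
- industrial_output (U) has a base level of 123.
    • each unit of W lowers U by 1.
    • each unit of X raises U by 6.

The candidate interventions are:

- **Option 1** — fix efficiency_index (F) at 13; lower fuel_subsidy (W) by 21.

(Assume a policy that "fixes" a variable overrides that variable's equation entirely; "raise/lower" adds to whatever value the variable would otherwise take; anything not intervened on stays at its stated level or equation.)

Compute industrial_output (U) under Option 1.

Option 1 (F := 13, W − 21):
  F = 13
  W = 73 − 21 = 52
  X = -8 + 13 − 3·52 = -151
  U = 123 − 52 + 6·(-151) = -835

-835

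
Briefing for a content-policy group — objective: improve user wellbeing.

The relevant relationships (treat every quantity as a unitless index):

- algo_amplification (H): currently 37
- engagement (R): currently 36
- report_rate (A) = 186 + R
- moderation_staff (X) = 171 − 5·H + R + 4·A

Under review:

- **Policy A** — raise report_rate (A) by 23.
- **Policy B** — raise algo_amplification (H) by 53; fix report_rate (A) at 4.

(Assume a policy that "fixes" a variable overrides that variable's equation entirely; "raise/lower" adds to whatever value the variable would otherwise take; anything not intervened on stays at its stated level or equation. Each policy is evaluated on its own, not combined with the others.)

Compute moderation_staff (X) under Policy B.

Policy B (H + 53, A := 4):
  H = 37 + 53 = 90
  R = 36
  A = 4
  X = 171 − 5·90 + 36 + 4·4 = -227

-227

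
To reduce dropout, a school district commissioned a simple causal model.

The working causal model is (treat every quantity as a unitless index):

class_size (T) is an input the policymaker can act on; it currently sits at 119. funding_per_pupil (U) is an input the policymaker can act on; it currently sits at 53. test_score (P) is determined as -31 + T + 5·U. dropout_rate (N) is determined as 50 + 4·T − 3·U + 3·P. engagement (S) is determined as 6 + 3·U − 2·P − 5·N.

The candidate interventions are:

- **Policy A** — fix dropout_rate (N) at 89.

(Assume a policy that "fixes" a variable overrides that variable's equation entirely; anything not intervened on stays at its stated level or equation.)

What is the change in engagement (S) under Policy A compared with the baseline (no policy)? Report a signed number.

Baseline:
  T = 119
  U = 53
  P = -31 + 119 + 5·53 = 353
  N = 50 + 4·119 − 3·53 + 3·353 = 1426
  S = 6 + 3·53 − 2·353 − 5·1426 = -7671
Policy A (N := 89):
  T = 119
  U = 53
  P = -31 + 119 + 5·53 = 353
  N = 89
  S = 6 + 3·53 − 2·353 − 5·89 = -986
Change in S: -986 − (-7671) = 6685

6685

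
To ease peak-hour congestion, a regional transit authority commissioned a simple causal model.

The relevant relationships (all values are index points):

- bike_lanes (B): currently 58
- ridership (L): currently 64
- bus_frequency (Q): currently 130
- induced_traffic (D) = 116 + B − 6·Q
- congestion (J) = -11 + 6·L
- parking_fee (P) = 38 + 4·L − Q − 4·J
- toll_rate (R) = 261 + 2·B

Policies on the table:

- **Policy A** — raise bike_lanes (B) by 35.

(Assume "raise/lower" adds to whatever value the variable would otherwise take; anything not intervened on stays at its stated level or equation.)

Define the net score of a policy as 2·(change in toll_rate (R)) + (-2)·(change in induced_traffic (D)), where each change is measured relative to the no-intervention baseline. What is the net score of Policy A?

Baseline:
  B = 58
  Q = 130
  D = 116 + 58 − 6·130 = -606
  R = 261 + 2·58 = 377
Policy A (B + 35):
  B = 58 + 35 = 93
  Q = 130
  D = 116 + 93 − 6·130 = -571
  R = 261 + 2·93 = 447
ΔR = 447 − 377 = 70; ΔD = -571 − (-606) = 35
Score = 2·70 + (-2)·35 = 70

70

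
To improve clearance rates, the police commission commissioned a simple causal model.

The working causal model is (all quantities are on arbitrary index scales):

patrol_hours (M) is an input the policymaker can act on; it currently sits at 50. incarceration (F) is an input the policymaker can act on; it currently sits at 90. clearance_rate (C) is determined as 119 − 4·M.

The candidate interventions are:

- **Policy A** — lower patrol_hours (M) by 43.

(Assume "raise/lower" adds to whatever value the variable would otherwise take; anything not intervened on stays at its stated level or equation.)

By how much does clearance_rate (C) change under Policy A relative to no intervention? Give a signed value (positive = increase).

Baseline:
  M = 50
  C = 119 − 4·50 = -81
Policy A (M − 43):
  M = 50 − 43 = 7
  C = 119 − 4·7 = 91
Change in C: 91 − (-81) = 172

172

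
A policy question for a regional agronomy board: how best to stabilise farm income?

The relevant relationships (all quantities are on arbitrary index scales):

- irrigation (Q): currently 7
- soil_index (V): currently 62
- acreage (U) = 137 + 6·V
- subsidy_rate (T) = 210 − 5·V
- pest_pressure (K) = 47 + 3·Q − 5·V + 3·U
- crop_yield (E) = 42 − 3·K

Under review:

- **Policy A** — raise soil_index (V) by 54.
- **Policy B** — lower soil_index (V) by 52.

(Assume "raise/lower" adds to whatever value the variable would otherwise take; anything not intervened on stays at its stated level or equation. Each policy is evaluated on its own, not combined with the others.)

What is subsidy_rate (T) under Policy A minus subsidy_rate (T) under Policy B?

-530

Policy A (V + 54):
  V = 62 + 54 = 116
  T = 210 − 5·116 = -370
Policy B (V − 52):
  V = 62 − 52 = 10
  T = 210 − 5·10 = 160
T: -370 − 160 = -530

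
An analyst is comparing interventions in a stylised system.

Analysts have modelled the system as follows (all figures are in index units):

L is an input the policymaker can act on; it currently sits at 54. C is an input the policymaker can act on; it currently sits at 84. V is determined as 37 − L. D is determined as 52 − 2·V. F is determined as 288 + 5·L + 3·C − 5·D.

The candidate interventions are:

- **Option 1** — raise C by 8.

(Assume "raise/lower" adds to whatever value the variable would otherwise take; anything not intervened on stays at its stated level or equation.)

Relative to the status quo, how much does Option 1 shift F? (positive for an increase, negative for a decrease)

Baseline:
  L = 54
  C = 84
  V = 37 − 54 = -17
  D = 52 − 2·(-17) = 86
  F = 288 + 5·54 + 3·84 − 5·86 = 380
Option 1 (C + 8):
  L = 54
  C = 84 + 8 = 92
  V = 37 − 54 = -17
  D = 52 − 2·(-17) = 86
  F = 288 + 5·54 + 3·92 − 5·86 = 404
Change in F: 404 − 380 = 24

24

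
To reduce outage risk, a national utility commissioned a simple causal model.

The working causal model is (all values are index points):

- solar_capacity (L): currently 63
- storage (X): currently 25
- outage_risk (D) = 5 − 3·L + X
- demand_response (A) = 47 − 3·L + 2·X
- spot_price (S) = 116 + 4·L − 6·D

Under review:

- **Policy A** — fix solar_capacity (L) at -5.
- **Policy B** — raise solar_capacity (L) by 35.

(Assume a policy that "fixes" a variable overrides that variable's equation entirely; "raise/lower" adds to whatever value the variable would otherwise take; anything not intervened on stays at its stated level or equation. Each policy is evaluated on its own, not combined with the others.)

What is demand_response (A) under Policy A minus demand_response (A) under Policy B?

Policy A (L := -5):
  L = -5
  X = 25
  A = 47 − 3·(-5) + 2·25 = 112
Policy B (L + 35):
  L = 63 + 35 = 98
  X = 25
  A = 47 − 3·98 + 2·25 = -197
A: 112 − (-197) = 309

309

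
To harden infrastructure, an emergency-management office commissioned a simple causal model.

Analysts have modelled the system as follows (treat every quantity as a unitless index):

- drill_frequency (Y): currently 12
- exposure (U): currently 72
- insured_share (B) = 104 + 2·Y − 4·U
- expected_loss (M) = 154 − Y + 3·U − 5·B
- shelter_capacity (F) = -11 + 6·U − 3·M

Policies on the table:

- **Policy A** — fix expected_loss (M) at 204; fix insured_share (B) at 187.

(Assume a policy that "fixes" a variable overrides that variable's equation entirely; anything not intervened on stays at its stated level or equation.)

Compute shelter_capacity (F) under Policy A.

-191

Policy A (M := 204, B := 187):
  Y = 12
  U = 72
  B = 187
  M = 204
  F = -11 + 6·72 − 3·204 = -191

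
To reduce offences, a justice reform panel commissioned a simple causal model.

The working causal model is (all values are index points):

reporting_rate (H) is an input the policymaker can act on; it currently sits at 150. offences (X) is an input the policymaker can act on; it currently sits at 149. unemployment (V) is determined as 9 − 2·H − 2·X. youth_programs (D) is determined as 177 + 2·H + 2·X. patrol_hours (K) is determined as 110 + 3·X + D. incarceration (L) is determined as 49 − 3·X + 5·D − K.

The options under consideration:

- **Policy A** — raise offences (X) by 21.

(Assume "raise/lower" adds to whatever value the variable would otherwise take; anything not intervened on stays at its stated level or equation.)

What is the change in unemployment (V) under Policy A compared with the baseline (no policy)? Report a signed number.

Baseline:
  H = 150
  X = 149
  V = 9 − 2·150 − 2·149 = -589
Policy A (X + 21):
  H = 150
  X = 149 + 21 = 170
  V = 9 − 2·150 − 2·170 = -631
Change in V: -631 − (-589) = -42

-42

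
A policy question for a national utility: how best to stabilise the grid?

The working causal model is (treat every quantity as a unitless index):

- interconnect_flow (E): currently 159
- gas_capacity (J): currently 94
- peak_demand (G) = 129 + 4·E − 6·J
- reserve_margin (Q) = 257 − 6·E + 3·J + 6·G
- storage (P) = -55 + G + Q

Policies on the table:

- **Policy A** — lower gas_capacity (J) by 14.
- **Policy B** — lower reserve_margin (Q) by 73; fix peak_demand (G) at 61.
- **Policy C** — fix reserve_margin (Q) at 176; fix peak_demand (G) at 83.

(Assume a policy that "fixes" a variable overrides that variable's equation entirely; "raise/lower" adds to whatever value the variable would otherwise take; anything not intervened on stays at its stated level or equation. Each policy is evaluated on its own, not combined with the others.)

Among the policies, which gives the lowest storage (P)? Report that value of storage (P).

Policy A (J − 14):
  E = 159
  J = 94 − 14 = 80
  G = 129 + 4·159 − 6·80 = 285
  Q = 257 − 6·159 + 3·80 + 6·285 = 1253
  P = -55 + 285 + 1253 = 1483
Policy B (Q − 73, G := 61):
  E = 159
  J = 94
  G = 61
  Q = 257 − 6·159 + 3·94 + 6·61 (−73 from intervention) = -122
  P = -55 + 61 + (-122) = -116
Policy C (Q := 176, G := 83):
  E = 159
  J = 94
  G = 83
  Q = 176
  P = -55 + 83 + 176 = 204
Comparing — Policy A: P=1483, Policy B: P=-116, Policy C: P=204. Lowest is -116 (Policy B).

-116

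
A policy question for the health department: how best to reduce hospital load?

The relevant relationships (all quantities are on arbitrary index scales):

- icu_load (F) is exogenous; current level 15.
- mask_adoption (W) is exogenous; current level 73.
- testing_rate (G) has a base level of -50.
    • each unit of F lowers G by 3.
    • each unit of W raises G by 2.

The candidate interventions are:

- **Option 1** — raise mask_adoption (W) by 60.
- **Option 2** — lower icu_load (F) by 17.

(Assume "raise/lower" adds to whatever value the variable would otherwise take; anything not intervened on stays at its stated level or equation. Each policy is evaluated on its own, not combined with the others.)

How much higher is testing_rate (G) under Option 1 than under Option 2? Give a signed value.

Option 1 (W + 60):
  F = 15
  W = 73 + 60 = 133
  G = -50 − 3·15 + 2·133 = 171
Option 2 (F − 17):
  F = 15 − 17 = -2
  W = 73
  G = -50 − 3·(-2) + 2·73 = 102
G: 171 − 102 = 69

69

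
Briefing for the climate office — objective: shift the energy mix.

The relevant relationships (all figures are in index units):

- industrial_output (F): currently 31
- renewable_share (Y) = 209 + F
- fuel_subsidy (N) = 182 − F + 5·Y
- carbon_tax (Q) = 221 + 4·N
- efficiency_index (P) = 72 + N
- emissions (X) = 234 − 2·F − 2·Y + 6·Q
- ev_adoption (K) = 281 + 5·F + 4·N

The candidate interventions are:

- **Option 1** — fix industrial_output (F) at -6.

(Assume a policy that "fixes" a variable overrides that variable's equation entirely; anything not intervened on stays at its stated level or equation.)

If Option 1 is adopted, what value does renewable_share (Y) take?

203

Option 1 (F := -6):
  F = -6
  Y = 209 + (-6) = 203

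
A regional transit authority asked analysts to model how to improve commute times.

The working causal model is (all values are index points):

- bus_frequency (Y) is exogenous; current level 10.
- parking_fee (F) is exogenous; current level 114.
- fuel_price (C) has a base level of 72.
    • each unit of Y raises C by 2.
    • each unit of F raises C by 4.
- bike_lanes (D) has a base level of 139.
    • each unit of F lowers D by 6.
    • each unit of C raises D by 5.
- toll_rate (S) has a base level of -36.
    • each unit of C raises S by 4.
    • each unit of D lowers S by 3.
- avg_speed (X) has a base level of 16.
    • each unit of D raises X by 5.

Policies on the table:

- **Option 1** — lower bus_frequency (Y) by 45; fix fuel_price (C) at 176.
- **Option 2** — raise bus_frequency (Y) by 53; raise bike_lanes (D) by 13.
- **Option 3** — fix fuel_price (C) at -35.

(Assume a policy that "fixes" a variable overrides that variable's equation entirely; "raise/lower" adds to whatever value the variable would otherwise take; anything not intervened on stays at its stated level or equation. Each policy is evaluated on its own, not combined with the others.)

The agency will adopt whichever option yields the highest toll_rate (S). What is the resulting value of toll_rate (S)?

1984

Option 1 (Y − 45, C := 176):
  Y = 10 − 45 = -35
  F = 114
  C = 176
  D = 139 − 6·114 + 5·176 = 335
  S = -36 + 4·176 − 3·335 = -337
Option 2 (Y + 53, D + 13):
  Y = 10 + 53 = 63
  F = 114
  C = 72 + 2·63 + 4·114 = 654
  D = 139 − 6·114 + 5·654 (+13 from intervention) = 2738
  S = -36 + 4·654 − 3·2738 = -5634
Option 3 (C := -35):
  Y = 10
  F = 114
  C = -35
  D = 139 − 6·114 + 5·(-35) = -720
  S = -36 + 4·(-35) − 3·(-720) = 1984
Comparing — Option 1: S=-337, Option 2: S=-5634, Option 3: S=1984. Highest is 1984 (Option 3).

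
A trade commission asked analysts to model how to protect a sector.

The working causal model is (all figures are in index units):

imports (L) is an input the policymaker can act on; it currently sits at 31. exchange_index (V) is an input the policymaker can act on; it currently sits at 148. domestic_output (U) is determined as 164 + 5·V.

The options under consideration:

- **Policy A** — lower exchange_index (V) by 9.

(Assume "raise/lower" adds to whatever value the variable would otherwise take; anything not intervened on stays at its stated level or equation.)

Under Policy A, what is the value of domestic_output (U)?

859

Policy A (V − 9):
  V = 148 − 9 = 139
  U = 164 + 5·139 = 859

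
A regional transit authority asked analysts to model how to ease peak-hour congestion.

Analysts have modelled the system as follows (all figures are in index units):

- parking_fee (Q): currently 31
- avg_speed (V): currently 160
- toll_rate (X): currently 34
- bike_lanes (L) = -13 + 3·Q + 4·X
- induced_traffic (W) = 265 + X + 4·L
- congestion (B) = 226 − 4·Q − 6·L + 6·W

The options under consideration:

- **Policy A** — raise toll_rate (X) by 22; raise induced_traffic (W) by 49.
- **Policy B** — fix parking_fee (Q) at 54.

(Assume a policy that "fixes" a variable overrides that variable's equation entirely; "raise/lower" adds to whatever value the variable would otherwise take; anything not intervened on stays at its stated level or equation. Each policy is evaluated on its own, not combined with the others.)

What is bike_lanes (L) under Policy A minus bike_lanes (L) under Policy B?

19

Policy A (X + 22, W + 49):
  Q = 31
  X = 34 + 22 = 56
  L = -13 + 3·31 + 4·56 = 304
Policy B (Q := 54):
  Q = 54
  X = 34
  L = -13 + 3·54 + 4·34 = 285
L: 304 − 285 = 19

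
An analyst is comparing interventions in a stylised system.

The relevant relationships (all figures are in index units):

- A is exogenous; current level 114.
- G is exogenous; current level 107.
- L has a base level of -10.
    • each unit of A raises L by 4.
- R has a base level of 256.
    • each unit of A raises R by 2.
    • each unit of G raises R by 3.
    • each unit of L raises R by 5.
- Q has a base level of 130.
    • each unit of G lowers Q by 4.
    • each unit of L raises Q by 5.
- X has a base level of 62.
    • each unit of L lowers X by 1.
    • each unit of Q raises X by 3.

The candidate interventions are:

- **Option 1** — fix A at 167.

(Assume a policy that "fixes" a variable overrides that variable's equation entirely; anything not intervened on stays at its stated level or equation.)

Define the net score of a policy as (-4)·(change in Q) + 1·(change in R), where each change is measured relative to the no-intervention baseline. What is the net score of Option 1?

Baseline:
  A = 114
  G = 107
  L = -10 + 4·114 = 446
  R = 256 + 2·114 + 3·107 + 5·446 = 3035
  Q = 130 − 4·107 + 5·446 = 1932
Option 1 (A := 167):
  A = 167
  G = 107
  L = -10 + 4·167 = 658
  R = 256 + 2·167 + 3·107 + 5·658 = 4201
  Q = 130 − 4·107 + 5·658 = 2992
ΔQ = 2992 − 1932 = 1060; ΔR = 4201 − 3035 = 1166
Score = (-4)·1060 + 1·1166 = -3074

-3074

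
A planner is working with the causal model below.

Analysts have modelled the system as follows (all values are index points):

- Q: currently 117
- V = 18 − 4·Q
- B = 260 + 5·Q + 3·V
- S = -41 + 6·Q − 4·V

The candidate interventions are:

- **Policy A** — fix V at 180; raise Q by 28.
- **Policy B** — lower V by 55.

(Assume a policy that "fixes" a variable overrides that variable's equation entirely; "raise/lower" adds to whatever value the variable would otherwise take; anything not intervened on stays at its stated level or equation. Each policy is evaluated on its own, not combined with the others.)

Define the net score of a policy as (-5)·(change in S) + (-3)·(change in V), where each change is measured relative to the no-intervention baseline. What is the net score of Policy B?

-935

Baseline:
  Q = 117
  V = 18 − 4·117 = -450
  S = -41 + 6·117 − 4·(-450) = 2461
Policy B (V − 55):
  Q = 117
  V = 18 − 4·117 (−55 from intervention) = -505
  S = -41 + 6·117 − 4·(-505) = 2681
ΔS = 2681 − 2461 = 220; ΔV = -505 − (-450) = -55
Score = (-5)·220 + (-3)·(-55) = -935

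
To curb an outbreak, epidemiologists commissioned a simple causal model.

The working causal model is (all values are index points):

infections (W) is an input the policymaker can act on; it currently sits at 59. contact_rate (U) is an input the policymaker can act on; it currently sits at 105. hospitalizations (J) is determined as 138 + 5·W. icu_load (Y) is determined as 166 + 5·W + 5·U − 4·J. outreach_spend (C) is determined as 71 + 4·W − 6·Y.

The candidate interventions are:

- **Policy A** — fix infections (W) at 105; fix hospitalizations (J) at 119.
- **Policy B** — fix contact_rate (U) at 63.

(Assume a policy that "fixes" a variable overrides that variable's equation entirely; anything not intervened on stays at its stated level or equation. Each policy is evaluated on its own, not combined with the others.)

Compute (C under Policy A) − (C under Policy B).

Policy A (W := 105, J := 119):
  W = 105
  U = 105
  J = 119
  Y = 166 + 5·105 + 5·105 − 4·119 = 740
  C = 71 + 4·105 − 6·740 = -3949
Policy B (U := 63):
  W = 59
  U = 63
  J = 138 + 5·59 = 433
  Y = 166 + 5·59 + 5·63 − 4·433 = -956
  C = 71 + 4·59 − 6·(-956) = 6043
C: -3949 − 6043 = -9992

-9992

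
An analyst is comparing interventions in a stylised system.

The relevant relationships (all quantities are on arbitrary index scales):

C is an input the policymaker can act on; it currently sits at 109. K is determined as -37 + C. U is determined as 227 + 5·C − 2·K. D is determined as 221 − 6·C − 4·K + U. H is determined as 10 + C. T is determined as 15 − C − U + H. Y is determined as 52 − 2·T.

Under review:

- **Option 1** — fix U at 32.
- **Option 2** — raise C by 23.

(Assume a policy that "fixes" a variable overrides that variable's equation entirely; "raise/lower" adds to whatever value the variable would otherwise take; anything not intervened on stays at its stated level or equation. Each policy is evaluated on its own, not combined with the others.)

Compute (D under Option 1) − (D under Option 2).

Option 1 (U := 32):
  C = 109
  K = -37 + 109 = 72
  U = 32
  D = 221 − 6·109 − 4·72 + 32 = -689
Option 2 (C + 23):
  C = 109 + 23 = 132
  K = -37 + 132 = 95
  U = 227 + 5·132 − 2·95 = 697
  D = 221 − 6·132 − 4·95 + 697 = -254
D: -689 − (-254) = -435

-435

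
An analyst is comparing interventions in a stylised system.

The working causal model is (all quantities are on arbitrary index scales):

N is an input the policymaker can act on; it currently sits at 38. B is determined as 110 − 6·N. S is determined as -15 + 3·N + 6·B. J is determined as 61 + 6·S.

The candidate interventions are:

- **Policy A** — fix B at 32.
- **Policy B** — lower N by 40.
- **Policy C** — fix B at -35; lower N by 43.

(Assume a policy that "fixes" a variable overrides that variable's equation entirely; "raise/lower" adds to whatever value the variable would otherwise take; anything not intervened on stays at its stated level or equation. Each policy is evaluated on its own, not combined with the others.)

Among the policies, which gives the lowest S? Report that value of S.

-240

Policy A (B := 32):
  N = 38
  B = 32
  S = -15 + 3·38 + 6·32 = 291
Policy B (N − 40):
  N = 38 − 40 = -2
  B = 110 − 6·(-2) = 122
  S = -15 + 3·(-2) + 6·122 = 711
Policy C (B := -35, N − 43):
  N = 38 − 43 = -5
  B = -35
  S = -15 + 3·(-5) + 6·(-35) = -240
Comparing — Policy A: S=291, Policy B: S=711, Policy C: S=-240. Lowest is -240 (Policy C).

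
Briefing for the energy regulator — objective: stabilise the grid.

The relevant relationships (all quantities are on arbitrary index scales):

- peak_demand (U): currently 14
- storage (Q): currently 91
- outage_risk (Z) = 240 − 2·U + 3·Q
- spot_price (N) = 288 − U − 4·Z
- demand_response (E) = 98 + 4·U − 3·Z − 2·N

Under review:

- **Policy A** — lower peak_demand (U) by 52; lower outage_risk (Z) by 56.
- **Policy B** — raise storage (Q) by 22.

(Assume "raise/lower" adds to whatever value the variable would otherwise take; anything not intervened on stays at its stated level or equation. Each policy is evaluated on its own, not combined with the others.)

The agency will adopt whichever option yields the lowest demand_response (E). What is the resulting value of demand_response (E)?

Policy A (U − 52, Z − 56):
  U = 14 − 52 = -38
  Q = 91
  Z = 240 − 2·(-38) + 3·91 (−56 from intervention) = 533
  N = 288 − (-38) − 4·533 = -1806
  E = 98 + 4·(-38) − 3·533 − 2·(-1806) = 1959
Policy B (Q + 22):
  U = 14
  Q = 91 + 22 = 113
  Z = 240 − 2·14 + 3·113 = 551
  N = 288 − 14 − 4·551 = -1930
  E = 98 + 4·14 − 3·551 − 2·(-1930) = 2361
Comparing — Policy A: E=1959, Policy B: E=2361. Lowest is 1959 (Policy A).

1959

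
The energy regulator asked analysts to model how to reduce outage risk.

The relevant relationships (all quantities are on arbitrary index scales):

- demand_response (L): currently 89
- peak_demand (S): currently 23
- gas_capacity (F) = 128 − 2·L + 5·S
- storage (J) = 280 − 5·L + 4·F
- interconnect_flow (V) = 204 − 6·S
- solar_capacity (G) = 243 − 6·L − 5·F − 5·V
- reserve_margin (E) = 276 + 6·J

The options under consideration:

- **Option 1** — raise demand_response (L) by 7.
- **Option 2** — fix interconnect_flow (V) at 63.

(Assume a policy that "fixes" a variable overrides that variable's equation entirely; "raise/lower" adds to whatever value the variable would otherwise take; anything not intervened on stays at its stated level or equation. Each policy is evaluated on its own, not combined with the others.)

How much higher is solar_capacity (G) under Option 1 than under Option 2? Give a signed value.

13

Option 1 (L + 7):
  L = 89 + 7 = 96
  S = 23
  F = 128 − 2·96 + 5·23 = 51
  V = 204 − 6·23 = 66
  G = 243 − 6·96 − 5·51 − 5·66 = -918
Option 2 (V := 63):
  L = 89
  S = 23
  F = 128 − 2·89 + 5·23 = 65
  V = 63
  G = 243 − 6·89 − 5·65 − 5·63 = -931
G: -918 − (-931) = 13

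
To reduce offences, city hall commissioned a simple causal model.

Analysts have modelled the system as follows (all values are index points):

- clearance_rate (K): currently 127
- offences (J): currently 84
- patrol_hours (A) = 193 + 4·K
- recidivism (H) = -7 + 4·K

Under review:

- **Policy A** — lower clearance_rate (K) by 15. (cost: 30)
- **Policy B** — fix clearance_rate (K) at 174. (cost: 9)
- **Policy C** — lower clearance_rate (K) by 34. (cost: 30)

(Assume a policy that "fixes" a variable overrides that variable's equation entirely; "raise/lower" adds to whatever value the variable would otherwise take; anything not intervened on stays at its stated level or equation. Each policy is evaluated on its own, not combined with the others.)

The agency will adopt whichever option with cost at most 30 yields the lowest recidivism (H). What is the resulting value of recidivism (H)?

365

Policy A (K − 15):
  K = 127 − 15 = 112
  H = -7 + 4·112 = 441
Policy B (K := 174):
  K = 174
  H = -7 + 4·174 = 689
Policy C (K − 34):
  K = 127 − 34 = 93
  H = -7 + 4·93 = 365
Comparing — Policy A: H=441, Policy B: H=689, Policy C: H=365. Lowest is 365 (Policy C).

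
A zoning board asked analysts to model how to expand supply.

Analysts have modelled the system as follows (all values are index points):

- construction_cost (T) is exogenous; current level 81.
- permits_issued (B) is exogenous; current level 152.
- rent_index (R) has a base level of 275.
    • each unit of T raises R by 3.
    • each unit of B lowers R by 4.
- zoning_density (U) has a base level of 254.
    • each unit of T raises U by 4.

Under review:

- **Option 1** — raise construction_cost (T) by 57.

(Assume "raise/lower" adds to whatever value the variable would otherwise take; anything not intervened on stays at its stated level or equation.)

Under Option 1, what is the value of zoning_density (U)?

806

Option 1 (T + 57):
  T = 81 + 57 = 138
  U = 254 + 4·138 = 806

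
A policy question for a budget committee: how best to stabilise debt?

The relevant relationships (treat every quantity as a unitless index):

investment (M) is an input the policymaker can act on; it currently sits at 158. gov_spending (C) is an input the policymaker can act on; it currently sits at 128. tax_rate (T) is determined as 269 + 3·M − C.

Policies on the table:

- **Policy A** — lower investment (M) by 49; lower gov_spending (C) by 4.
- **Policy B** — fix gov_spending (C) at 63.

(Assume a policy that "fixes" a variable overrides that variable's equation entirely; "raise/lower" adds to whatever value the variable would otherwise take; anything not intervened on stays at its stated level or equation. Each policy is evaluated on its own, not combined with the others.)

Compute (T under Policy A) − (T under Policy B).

Policy A (M − 49, C − 4):
  M = 158 − 49 = 109
  C = 128 − 4 = 124
  T = 269 + 3·109 − 124 = 472
Policy B (C := 63):
  M = 158
  C = 63
  T = 269 + 3·158 − 63 = 680
T: 472 − 680 = -208

-208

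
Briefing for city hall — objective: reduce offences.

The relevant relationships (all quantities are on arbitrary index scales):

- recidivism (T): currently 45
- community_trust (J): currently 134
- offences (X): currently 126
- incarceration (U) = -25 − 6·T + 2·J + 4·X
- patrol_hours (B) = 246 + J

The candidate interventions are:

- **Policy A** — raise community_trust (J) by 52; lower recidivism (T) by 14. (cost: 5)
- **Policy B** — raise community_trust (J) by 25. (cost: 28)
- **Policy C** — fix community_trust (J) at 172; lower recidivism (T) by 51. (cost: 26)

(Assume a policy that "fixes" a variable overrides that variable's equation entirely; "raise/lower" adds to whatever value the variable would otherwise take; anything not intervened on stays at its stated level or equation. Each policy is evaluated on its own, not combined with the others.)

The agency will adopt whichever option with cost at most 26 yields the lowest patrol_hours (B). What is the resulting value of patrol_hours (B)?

Policy A (J + 52, T − 14):
  J = 134 + 52 = 186
  B = 246 + 186 = 432
Policy C (J := 172, T − 51):
  J = 172
  B = 246 + 172 = 418
Comparing — Policy A: B=432, Policy C: B=418. Lowest is 418 (Policy C).

418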